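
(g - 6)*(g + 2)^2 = g^3 - 2*g^2 - 20*g - 24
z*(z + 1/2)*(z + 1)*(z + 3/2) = z^4 + 3*z^3 + 11*z^2/4 + 3*z/4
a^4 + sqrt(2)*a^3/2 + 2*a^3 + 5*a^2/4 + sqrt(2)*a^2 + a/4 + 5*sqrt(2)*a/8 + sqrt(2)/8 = (a + 1/2)^2*(a + 1)*(a + sqrt(2)/2)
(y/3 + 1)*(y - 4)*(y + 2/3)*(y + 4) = y^4/3 + 11*y^3/9 - 14*y^2/3 - 176*y/9 - 32/3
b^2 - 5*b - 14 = (b - 7)*(b + 2)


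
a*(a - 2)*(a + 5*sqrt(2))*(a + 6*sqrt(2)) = a^4 - 2*a^3 + 11*sqrt(2)*a^3 - 22*sqrt(2)*a^2 + 60*a^2 - 120*a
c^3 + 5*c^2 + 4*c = c*(c + 1)*(c + 4)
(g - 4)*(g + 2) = g^2 - 2*g - 8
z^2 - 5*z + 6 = (z - 3)*(z - 2)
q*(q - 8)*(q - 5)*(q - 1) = q^4 - 14*q^3 + 53*q^2 - 40*q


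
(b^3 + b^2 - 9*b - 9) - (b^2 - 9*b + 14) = b^3 - 23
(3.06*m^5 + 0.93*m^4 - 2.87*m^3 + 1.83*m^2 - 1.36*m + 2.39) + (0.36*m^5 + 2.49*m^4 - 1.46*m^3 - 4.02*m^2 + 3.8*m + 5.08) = 3.42*m^5 + 3.42*m^4 - 4.33*m^3 - 2.19*m^2 + 2.44*m + 7.47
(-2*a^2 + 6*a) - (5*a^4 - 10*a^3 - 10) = -5*a^4 + 10*a^3 - 2*a^2 + 6*a + 10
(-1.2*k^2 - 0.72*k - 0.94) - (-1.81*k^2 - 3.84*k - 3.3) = 0.61*k^2 + 3.12*k + 2.36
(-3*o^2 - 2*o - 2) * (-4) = 12*o^2 + 8*o + 8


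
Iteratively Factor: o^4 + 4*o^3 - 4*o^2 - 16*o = (o + 4)*(o^3 - 4*o) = (o - 2)*(o + 4)*(o^2 + 2*o) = o*(o - 2)*(o + 4)*(o + 2)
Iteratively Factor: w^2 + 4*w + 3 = (w + 1)*(w + 3)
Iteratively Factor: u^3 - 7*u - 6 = (u + 1)*(u^2 - u - 6) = (u - 3)*(u + 1)*(u + 2)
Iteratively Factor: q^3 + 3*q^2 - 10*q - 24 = (q + 2)*(q^2 + q - 12) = (q - 3)*(q + 2)*(q + 4)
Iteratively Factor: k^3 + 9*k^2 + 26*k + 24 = (k + 2)*(k^2 + 7*k + 12) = (k + 2)*(k + 3)*(k + 4)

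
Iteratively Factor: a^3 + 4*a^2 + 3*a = (a + 3)*(a^2 + a) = (a + 1)*(a + 3)*(a)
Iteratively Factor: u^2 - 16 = (u - 4)*(u + 4)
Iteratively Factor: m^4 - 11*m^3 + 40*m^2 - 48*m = (m - 4)*(m^3 - 7*m^2 + 12*m) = (m - 4)*(m - 3)*(m^2 - 4*m) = m*(m - 4)*(m - 3)*(m - 4)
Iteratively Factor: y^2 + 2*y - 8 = (y + 4)*(y - 2)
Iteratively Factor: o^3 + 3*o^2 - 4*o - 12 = (o + 2)*(o^2 + o - 6) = (o + 2)*(o + 3)*(o - 2)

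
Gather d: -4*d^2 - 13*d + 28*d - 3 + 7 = -4*d^2 + 15*d + 4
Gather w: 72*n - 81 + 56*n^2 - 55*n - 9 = 56*n^2 + 17*n - 90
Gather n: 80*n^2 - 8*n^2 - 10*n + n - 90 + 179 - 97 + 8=72*n^2 - 9*n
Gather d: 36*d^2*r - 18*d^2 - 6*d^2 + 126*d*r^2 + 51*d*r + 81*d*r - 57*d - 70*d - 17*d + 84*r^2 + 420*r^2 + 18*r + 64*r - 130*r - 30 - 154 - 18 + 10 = d^2*(36*r - 24) + d*(126*r^2 + 132*r - 144) + 504*r^2 - 48*r - 192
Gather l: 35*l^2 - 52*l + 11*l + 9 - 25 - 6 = 35*l^2 - 41*l - 22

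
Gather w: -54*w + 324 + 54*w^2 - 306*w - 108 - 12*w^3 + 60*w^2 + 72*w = -12*w^3 + 114*w^2 - 288*w + 216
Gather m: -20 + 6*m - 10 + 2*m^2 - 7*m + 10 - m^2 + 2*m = m^2 + m - 20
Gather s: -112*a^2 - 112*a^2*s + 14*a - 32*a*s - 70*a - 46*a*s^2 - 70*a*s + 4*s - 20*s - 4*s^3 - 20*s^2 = -112*a^2 - 56*a - 4*s^3 + s^2*(-46*a - 20) + s*(-112*a^2 - 102*a - 16)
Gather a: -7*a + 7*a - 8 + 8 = 0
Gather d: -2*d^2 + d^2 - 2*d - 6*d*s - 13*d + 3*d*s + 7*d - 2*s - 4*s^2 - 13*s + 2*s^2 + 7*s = -d^2 + d*(-3*s - 8) - 2*s^2 - 8*s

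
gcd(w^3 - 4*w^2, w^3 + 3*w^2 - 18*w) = w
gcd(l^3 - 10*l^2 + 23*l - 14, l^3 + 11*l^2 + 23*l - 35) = l - 1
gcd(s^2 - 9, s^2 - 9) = s^2 - 9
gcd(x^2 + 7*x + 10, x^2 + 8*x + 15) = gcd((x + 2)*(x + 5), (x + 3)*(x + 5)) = x + 5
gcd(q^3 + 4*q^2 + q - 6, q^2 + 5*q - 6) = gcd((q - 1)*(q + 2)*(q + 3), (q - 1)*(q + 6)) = q - 1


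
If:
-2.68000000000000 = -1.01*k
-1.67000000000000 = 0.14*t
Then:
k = 2.65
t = -11.93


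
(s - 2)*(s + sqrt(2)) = s^2 - 2*s + sqrt(2)*s - 2*sqrt(2)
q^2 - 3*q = q*(q - 3)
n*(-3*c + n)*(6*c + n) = -18*c^2*n + 3*c*n^2 + n^3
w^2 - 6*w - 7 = (w - 7)*(w + 1)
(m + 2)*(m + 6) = m^2 + 8*m + 12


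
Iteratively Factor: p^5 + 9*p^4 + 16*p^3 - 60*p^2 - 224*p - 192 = (p - 3)*(p^4 + 12*p^3 + 52*p^2 + 96*p + 64) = (p - 3)*(p + 4)*(p^3 + 8*p^2 + 20*p + 16) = (p - 3)*(p + 4)^2*(p^2 + 4*p + 4) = (p - 3)*(p + 2)*(p + 4)^2*(p + 2)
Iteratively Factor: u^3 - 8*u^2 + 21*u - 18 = (u - 2)*(u^2 - 6*u + 9) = (u - 3)*(u - 2)*(u - 3)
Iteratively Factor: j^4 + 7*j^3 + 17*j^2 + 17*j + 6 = (j + 1)*(j^3 + 6*j^2 + 11*j + 6) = (j + 1)*(j + 3)*(j^2 + 3*j + 2) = (j + 1)^2*(j + 3)*(j + 2)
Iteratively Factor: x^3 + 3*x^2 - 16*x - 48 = (x - 4)*(x^2 + 7*x + 12) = (x - 4)*(x + 3)*(x + 4)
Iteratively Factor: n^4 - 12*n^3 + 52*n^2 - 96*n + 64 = (n - 4)*(n^3 - 8*n^2 + 20*n - 16) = (n - 4)*(n - 2)*(n^2 - 6*n + 8) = (n - 4)*(n - 2)^2*(n - 4)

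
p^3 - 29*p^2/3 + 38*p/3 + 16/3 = (p - 8)*(p - 2)*(p + 1/3)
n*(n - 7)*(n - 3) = n^3 - 10*n^2 + 21*n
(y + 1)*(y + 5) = y^2 + 6*y + 5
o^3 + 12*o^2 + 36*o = o*(o + 6)^2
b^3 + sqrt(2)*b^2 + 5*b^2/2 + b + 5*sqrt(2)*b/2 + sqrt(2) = (b + 1/2)*(b + 2)*(b + sqrt(2))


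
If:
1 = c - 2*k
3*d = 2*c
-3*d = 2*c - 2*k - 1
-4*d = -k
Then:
No Solution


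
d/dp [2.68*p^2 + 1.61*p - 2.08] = 5.36*p + 1.61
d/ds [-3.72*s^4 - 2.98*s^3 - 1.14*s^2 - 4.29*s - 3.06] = -14.88*s^3 - 8.94*s^2 - 2.28*s - 4.29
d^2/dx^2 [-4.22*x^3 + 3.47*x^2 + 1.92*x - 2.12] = 6.94 - 25.32*x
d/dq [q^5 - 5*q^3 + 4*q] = 5*q^4 - 15*q^2 + 4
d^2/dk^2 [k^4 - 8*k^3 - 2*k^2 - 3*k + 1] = 12*k^2 - 48*k - 4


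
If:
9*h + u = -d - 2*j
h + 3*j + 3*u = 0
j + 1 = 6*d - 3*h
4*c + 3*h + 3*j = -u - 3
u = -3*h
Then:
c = -639/884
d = 2/13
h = -3/221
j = -8/221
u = 9/221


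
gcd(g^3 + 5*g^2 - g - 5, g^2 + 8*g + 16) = 1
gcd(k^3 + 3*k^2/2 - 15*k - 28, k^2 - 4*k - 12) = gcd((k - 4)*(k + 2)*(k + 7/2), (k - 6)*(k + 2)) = k + 2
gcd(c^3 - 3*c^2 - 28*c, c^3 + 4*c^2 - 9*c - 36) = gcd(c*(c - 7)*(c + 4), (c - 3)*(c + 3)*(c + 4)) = c + 4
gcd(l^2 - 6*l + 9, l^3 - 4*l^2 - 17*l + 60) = l - 3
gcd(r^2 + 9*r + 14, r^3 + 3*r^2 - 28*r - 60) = r + 2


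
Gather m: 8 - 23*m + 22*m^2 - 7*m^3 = -7*m^3 + 22*m^2 - 23*m + 8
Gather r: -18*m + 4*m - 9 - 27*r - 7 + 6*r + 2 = -14*m - 21*r - 14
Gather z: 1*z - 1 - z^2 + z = -z^2 + 2*z - 1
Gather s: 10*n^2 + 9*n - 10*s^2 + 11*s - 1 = 10*n^2 + 9*n - 10*s^2 + 11*s - 1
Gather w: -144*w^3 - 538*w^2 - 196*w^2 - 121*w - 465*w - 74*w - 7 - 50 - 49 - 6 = -144*w^3 - 734*w^2 - 660*w - 112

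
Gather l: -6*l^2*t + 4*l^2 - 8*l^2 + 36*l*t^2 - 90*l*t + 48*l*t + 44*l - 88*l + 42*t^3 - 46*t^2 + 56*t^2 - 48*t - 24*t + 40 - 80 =l^2*(-6*t - 4) + l*(36*t^2 - 42*t - 44) + 42*t^3 + 10*t^2 - 72*t - 40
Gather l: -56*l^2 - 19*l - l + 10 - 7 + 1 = -56*l^2 - 20*l + 4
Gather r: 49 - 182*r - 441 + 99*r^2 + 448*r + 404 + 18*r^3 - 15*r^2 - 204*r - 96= 18*r^3 + 84*r^2 + 62*r - 84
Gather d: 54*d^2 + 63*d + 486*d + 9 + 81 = 54*d^2 + 549*d + 90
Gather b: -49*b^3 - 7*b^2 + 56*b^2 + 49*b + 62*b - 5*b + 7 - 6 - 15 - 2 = -49*b^3 + 49*b^2 + 106*b - 16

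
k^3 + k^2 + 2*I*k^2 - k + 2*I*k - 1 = (k + 1)*(k + I)^2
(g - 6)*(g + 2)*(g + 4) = g^3 - 28*g - 48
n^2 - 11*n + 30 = (n - 6)*(n - 5)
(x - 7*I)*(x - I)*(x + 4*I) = x^3 - 4*I*x^2 + 25*x - 28*I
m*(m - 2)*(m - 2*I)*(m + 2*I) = m^4 - 2*m^3 + 4*m^2 - 8*m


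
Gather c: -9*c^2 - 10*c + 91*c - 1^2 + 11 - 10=-9*c^2 + 81*c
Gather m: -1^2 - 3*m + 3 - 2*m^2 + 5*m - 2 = -2*m^2 + 2*m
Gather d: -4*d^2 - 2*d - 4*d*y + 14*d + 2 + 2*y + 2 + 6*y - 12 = -4*d^2 + d*(12 - 4*y) + 8*y - 8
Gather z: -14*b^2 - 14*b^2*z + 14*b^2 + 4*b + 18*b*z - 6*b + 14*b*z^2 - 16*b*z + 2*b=14*b*z^2 + z*(-14*b^2 + 2*b)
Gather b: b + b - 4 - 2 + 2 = 2*b - 4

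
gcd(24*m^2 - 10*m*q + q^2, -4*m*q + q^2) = -4*m + q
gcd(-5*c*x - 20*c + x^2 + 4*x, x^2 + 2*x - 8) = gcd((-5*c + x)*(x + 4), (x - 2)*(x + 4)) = x + 4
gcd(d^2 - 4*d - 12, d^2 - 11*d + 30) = d - 6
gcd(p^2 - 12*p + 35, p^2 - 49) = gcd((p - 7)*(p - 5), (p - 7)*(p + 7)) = p - 7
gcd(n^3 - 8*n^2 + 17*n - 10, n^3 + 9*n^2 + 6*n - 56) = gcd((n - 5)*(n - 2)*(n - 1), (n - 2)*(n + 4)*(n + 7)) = n - 2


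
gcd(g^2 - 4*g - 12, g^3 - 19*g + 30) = 1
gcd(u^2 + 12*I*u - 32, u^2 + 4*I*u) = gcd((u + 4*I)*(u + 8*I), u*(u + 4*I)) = u + 4*I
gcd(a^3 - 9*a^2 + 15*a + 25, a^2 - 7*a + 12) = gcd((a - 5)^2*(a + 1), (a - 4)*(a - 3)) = 1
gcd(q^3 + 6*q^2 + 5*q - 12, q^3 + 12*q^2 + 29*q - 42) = q - 1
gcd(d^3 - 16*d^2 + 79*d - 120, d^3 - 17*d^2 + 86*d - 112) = d - 8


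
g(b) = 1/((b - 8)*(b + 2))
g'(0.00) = 0.02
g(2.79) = -0.04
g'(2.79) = 0.00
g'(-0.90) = 0.08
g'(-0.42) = 0.04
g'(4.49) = -0.01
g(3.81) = -0.04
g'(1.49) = 0.01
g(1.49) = -0.04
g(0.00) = -0.06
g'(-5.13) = 0.01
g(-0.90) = -0.10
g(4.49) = -0.04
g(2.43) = -0.04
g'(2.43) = 0.00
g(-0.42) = -0.08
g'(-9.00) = 0.00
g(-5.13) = 0.02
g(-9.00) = 0.01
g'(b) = -1/((b - 8)*(b + 2)^2) - 1/((b - 8)^2*(b + 2))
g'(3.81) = -0.00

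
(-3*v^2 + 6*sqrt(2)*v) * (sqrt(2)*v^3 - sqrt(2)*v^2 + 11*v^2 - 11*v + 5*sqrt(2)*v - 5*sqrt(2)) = -3*sqrt(2)*v^5 - 21*v^4 + 3*sqrt(2)*v^4 + 21*v^3 + 51*sqrt(2)*v^3 - 51*sqrt(2)*v^2 + 60*v^2 - 60*v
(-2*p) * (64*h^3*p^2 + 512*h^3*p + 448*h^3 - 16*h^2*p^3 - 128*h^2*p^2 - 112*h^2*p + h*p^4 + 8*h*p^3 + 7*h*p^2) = -128*h^3*p^3 - 1024*h^3*p^2 - 896*h^3*p + 32*h^2*p^4 + 256*h^2*p^3 + 224*h^2*p^2 - 2*h*p^5 - 16*h*p^4 - 14*h*p^3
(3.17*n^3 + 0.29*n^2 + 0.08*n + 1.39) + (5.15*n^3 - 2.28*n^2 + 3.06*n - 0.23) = 8.32*n^3 - 1.99*n^2 + 3.14*n + 1.16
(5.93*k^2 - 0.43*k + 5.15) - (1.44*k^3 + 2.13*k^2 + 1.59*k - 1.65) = -1.44*k^3 + 3.8*k^2 - 2.02*k + 6.8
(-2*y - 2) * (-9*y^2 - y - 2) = 18*y^3 + 20*y^2 + 6*y + 4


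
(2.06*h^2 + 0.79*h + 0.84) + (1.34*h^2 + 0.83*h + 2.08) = 3.4*h^2 + 1.62*h + 2.92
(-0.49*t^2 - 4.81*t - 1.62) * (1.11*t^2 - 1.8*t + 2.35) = -0.5439*t^4 - 4.4571*t^3 + 5.7083*t^2 - 8.3875*t - 3.807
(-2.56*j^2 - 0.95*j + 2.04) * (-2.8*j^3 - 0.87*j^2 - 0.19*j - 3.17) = 7.168*j^5 + 4.8872*j^4 - 4.3991*j^3 + 6.5209*j^2 + 2.6239*j - 6.4668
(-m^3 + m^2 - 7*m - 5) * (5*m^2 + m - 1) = -5*m^5 + 4*m^4 - 33*m^3 - 33*m^2 + 2*m + 5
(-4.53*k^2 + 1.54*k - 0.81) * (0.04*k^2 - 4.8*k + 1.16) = -0.1812*k^4 + 21.8056*k^3 - 12.6792*k^2 + 5.6744*k - 0.9396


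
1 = 1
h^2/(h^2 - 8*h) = h/(h - 8)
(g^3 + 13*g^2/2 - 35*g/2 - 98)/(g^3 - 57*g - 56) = (g^2 - g/2 - 14)/(g^2 - 7*g - 8)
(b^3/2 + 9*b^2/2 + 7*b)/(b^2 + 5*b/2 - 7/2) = b*(b^2 + 9*b + 14)/(2*b^2 + 5*b - 7)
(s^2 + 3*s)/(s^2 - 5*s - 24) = s/(s - 8)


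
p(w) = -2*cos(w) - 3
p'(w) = 2*sin(w)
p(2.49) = -1.41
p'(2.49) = 1.21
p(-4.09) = -1.83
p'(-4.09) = 1.62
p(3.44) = -1.09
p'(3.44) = -0.59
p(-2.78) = -1.13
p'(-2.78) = -0.71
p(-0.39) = -4.85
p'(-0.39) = -0.76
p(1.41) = -3.32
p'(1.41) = 1.97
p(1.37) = -3.40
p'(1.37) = 1.96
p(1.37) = -3.40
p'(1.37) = 1.96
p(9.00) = -1.18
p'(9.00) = 0.82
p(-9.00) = -1.18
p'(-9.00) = -0.82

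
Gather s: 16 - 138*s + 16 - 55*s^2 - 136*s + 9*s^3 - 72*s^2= 9*s^3 - 127*s^2 - 274*s + 32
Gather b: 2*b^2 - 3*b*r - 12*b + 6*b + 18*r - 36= 2*b^2 + b*(-3*r - 6) + 18*r - 36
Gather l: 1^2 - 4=-3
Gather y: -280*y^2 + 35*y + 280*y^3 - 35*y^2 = 280*y^3 - 315*y^2 + 35*y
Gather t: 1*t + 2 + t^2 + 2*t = t^2 + 3*t + 2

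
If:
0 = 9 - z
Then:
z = 9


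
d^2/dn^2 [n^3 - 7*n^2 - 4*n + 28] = 6*n - 14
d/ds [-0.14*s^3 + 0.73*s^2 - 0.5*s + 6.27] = -0.42*s^2 + 1.46*s - 0.5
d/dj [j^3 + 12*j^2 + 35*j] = 3*j^2 + 24*j + 35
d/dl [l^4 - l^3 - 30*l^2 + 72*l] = 4*l^3 - 3*l^2 - 60*l + 72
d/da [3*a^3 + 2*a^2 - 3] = a*(9*a + 4)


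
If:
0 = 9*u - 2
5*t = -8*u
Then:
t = -16/45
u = 2/9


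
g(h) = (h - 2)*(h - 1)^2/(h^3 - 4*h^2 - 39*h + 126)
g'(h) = (h - 2)*(h - 1)^2*(-3*h^2 + 8*h + 39)/(h^3 - 4*h^2 - 39*h + 126)^2 + (h - 2)*(2*h - 2)/(h^3 - 4*h^2 - 39*h + 126) + (h - 1)^2/(h^3 - 4*h^2 - 39*h + 126) = 8*(-11*h^3 + 70*h^2 - 128*h + 69)/(h^6 - 8*h^5 - 62*h^4 + 564*h^3 + 513*h^2 - 9828*h + 15876)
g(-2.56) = -0.32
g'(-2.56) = 0.25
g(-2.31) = -0.26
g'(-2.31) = 0.21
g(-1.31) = -0.11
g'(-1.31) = 0.11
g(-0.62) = -0.05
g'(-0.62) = 0.06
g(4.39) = -0.73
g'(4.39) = -0.42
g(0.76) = -0.00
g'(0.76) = 0.01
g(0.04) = -0.01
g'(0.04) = 0.03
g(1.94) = -0.00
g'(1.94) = 0.02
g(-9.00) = 1.91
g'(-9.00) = 0.36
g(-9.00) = 1.91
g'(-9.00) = 0.36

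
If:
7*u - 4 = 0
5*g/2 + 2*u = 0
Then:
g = -16/35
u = 4/7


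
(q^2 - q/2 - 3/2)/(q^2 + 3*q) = (2*q^2 - q - 3)/(2*q*(q + 3))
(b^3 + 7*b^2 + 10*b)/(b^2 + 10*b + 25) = b*(b + 2)/(b + 5)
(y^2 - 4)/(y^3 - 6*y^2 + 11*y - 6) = (y + 2)/(y^2 - 4*y + 3)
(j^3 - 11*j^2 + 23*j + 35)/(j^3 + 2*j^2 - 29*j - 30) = (j - 7)/(j + 6)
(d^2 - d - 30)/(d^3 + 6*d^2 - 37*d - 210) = 1/(d + 7)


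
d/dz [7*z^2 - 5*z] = 14*z - 5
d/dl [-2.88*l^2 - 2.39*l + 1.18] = -5.76*l - 2.39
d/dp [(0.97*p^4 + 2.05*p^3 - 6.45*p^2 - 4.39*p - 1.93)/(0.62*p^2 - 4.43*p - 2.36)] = (1.2028*p^5 - 11.6203*p^4 - 27.3198*p^3 + 16.7813*p^2 + 32.8372*p + 1.8105)/(0.3844*p^4 - 5.4932*p^3 + 16.6985*p^2 + 20.9096*p + 5.5696)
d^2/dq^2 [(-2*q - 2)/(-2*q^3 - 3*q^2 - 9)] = 12*(12*q^2*(q + 1)^3 - (2*q^2 + 2*q + (q + 1)*(2*q + 1))*(2*q^3 + 3*q^2 + 9))/(2*q^3 + 3*q^2 + 9)^3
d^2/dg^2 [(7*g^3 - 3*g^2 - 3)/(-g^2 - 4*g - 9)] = 2*(-61*g^3 - 828*g^2 - 1665*g + 264)/(g^6 + 12*g^5 + 75*g^4 + 280*g^3 + 675*g^2 + 972*g + 729)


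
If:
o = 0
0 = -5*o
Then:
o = 0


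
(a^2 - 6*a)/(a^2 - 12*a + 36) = a/(a - 6)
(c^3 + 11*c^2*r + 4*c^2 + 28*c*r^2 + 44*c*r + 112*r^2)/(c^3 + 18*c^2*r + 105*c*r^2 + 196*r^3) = (c + 4)/(c + 7*r)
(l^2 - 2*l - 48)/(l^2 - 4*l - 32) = (l + 6)/(l + 4)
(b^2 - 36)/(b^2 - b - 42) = (b - 6)/(b - 7)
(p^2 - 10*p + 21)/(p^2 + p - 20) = (p^2 - 10*p + 21)/(p^2 + p - 20)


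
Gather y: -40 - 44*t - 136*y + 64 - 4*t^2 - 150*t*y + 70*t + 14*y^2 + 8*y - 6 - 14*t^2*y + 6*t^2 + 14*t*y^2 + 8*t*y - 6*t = 2*t^2 + 20*t + y^2*(14*t + 14) + y*(-14*t^2 - 142*t - 128) + 18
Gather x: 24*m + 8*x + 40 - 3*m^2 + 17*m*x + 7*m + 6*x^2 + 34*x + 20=-3*m^2 + 31*m + 6*x^2 + x*(17*m + 42) + 60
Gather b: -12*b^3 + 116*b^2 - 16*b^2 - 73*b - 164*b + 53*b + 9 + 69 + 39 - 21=-12*b^3 + 100*b^2 - 184*b + 96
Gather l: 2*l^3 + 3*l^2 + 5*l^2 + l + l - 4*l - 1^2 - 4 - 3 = 2*l^3 + 8*l^2 - 2*l - 8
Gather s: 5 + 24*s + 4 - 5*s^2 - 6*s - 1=-5*s^2 + 18*s + 8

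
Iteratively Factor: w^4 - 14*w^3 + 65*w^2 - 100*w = (w - 5)*(w^3 - 9*w^2 + 20*w) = (w - 5)*(w - 4)*(w^2 - 5*w) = (w - 5)^2*(w - 4)*(w)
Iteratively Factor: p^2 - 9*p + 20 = (p - 5)*(p - 4)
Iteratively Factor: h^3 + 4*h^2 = (h)*(h^2 + 4*h) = h*(h + 4)*(h)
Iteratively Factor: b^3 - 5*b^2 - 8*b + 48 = (b - 4)*(b^2 - b - 12) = (b - 4)*(b + 3)*(b - 4)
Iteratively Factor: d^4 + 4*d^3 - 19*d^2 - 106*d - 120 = (d + 2)*(d^3 + 2*d^2 - 23*d - 60) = (d - 5)*(d + 2)*(d^2 + 7*d + 12) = (d - 5)*(d + 2)*(d + 3)*(d + 4)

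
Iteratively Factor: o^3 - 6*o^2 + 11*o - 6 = (o - 3)*(o^2 - 3*o + 2) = (o - 3)*(o - 1)*(o - 2)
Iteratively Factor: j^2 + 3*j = (j)*(j + 3)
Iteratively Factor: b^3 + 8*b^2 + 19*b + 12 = (b + 1)*(b^2 + 7*b + 12) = (b + 1)*(b + 4)*(b + 3)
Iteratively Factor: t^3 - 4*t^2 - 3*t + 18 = (t - 3)*(t^2 - t - 6) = (t - 3)*(t + 2)*(t - 3)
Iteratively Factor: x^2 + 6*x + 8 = (x + 2)*(x + 4)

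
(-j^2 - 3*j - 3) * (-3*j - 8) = 3*j^3 + 17*j^2 + 33*j + 24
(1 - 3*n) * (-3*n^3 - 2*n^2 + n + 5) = 9*n^4 + 3*n^3 - 5*n^2 - 14*n + 5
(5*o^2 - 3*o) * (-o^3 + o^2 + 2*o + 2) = -5*o^5 + 8*o^4 + 7*o^3 + 4*o^2 - 6*o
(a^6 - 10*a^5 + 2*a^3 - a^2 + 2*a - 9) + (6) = a^6 - 10*a^5 + 2*a^3 - a^2 + 2*a - 3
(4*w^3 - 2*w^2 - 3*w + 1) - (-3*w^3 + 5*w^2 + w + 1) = 7*w^3 - 7*w^2 - 4*w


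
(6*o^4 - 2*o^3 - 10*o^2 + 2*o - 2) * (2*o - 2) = 12*o^5 - 16*o^4 - 16*o^3 + 24*o^2 - 8*o + 4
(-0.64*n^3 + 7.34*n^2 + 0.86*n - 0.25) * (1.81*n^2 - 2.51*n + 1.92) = -1.1584*n^5 + 14.8918*n^4 - 18.0956*n^3 + 11.4817*n^2 + 2.2787*n - 0.48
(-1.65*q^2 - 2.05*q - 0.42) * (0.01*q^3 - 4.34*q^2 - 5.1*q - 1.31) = -0.0165*q^5 + 7.1405*q^4 + 17.3078*q^3 + 14.4393*q^2 + 4.8275*q + 0.5502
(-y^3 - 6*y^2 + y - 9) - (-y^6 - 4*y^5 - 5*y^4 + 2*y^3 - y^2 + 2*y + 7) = y^6 + 4*y^5 + 5*y^4 - 3*y^3 - 5*y^2 - y - 16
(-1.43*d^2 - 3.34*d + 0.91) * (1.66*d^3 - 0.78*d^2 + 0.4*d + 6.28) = -2.3738*d^5 - 4.429*d^4 + 3.5438*d^3 - 11.0262*d^2 - 20.6112*d + 5.7148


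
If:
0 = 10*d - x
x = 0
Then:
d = 0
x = 0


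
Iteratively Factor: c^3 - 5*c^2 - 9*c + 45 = (c - 5)*(c^2 - 9) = (c - 5)*(c + 3)*(c - 3)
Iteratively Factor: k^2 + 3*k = (k)*(k + 3)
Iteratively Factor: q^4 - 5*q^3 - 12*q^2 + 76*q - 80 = (q - 5)*(q^3 - 12*q + 16) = (q - 5)*(q - 2)*(q^2 + 2*q - 8) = (q - 5)*(q - 2)^2*(q + 4)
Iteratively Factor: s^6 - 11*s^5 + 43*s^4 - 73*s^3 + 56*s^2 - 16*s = (s - 1)*(s^5 - 10*s^4 + 33*s^3 - 40*s^2 + 16*s) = s*(s - 1)*(s^4 - 10*s^3 + 33*s^2 - 40*s + 16) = s*(s - 4)*(s - 1)*(s^3 - 6*s^2 + 9*s - 4) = s*(s - 4)*(s - 1)^2*(s^2 - 5*s + 4) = s*(s - 4)^2*(s - 1)^2*(s - 1)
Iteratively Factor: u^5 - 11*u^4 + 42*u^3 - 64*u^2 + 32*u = (u - 2)*(u^4 - 9*u^3 + 24*u^2 - 16*u) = u*(u - 2)*(u^3 - 9*u^2 + 24*u - 16) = u*(u - 4)*(u - 2)*(u^2 - 5*u + 4) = u*(u - 4)^2*(u - 2)*(u - 1)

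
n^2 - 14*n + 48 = (n - 8)*(n - 6)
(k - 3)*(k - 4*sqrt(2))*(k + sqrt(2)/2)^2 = k^4 - 3*sqrt(2)*k^3 - 3*k^3 - 15*k^2/2 + 9*sqrt(2)*k^2 - 2*sqrt(2)*k + 45*k/2 + 6*sqrt(2)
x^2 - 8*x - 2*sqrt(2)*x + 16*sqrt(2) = (x - 8)*(x - 2*sqrt(2))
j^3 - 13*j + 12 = (j - 3)*(j - 1)*(j + 4)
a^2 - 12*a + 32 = (a - 8)*(a - 4)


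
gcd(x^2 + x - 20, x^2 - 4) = 1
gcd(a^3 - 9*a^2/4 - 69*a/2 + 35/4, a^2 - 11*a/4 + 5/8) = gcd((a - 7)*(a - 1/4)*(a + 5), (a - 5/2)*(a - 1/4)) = a - 1/4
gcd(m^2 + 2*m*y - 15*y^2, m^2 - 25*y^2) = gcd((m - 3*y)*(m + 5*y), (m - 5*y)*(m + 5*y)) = m + 5*y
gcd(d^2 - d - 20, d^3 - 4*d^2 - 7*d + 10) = d - 5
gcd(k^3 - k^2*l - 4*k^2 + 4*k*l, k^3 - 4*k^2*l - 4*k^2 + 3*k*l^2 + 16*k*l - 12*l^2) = k^2 - k*l - 4*k + 4*l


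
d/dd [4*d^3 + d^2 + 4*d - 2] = 12*d^2 + 2*d + 4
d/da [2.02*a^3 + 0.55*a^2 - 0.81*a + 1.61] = 6.06*a^2 + 1.1*a - 0.81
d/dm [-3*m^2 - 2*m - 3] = -6*m - 2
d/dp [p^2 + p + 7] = 2*p + 1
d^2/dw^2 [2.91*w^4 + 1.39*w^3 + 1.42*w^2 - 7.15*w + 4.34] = 34.92*w^2 + 8.34*w + 2.84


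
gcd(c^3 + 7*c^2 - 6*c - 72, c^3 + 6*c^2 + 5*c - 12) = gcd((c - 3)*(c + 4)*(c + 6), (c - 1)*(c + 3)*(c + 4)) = c + 4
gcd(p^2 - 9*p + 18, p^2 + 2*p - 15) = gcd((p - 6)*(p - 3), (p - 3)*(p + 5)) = p - 3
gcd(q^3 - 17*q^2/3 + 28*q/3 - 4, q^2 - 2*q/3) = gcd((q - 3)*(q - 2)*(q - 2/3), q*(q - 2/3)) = q - 2/3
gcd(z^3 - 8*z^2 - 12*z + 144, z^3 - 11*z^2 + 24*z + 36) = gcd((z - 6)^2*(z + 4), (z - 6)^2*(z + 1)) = z^2 - 12*z + 36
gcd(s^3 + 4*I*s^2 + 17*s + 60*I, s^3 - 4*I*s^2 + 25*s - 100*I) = s^2 + I*s + 20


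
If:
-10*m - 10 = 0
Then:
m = -1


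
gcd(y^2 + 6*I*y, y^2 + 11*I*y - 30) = y + 6*I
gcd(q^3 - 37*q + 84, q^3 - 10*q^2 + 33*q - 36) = q^2 - 7*q + 12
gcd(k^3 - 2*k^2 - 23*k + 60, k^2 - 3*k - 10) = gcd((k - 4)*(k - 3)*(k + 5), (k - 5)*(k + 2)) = 1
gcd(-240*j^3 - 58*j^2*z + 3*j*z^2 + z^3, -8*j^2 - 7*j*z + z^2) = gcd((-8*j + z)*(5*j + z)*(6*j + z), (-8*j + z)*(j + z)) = -8*j + z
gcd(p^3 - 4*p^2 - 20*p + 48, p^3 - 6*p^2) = p - 6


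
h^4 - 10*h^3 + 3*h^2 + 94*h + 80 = (h - 8)*(h - 5)*(h + 1)*(h + 2)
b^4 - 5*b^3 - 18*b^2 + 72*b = b*(b - 6)*(b - 3)*(b + 4)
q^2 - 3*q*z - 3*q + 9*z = (q - 3)*(q - 3*z)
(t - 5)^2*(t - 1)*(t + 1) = t^4 - 10*t^3 + 24*t^2 + 10*t - 25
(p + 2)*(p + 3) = p^2 + 5*p + 6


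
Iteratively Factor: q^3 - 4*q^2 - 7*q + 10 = (q + 2)*(q^2 - 6*q + 5) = (q - 1)*(q + 2)*(q - 5)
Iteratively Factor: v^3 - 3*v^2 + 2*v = (v - 1)*(v^2 - 2*v) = (v - 2)*(v - 1)*(v)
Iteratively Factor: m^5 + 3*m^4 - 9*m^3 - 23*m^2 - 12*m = (m - 3)*(m^4 + 6*m^3 + 9*m^2 + 4*m) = (m - 3)*(m + 1)*(m^3 + 5*m^2 + 4*m) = m*(m - 3)*(m + 1)*(m^2 + 5*m + 4) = m*(m - 3)*(m + 1)*(m + 4)*(m + 1)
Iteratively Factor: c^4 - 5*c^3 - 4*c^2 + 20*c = (c + 2)*(c^3 - 7*c^2 + 10*c) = (c - 5)*(c + 2)*(c^2 - 2*c) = (c - 5)*(c - 2)*(c + 2)*(c)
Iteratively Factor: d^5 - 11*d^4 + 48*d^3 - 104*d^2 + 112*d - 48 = (d - 2)*(d^4 - 9*d^3 + 30*d^2 - 44*d + 24) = (d - 2)^2*(d^3 - 7*d^2 + 16*d - 12) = (d - 2)^3*(d^2 - 5*d + 6) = (d - 3)*(d - 2)^3*(d - 2)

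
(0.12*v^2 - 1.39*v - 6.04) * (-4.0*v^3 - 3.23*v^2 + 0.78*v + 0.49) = -0.48*v^5 + 5.1724*v^4 + 28.7433*v^3 + 18.4838*v^2 - 5.3923*v - 2.9596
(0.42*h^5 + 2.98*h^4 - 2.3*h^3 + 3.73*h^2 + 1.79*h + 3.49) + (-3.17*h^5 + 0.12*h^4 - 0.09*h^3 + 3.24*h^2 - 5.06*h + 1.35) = -2.75*h^5 + 3.1*h^4 - 2.39*h^3 + 6.97*h^2 - 3.27*h + 4.84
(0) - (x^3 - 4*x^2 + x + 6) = -x^3 + 4*x^2 - x - 6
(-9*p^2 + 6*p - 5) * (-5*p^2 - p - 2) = 45*p^4 - 21*p^3 + 37*p^2 - 7*p + 10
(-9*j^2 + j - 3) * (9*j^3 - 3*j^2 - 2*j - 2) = -81*j^5 + 36*j^4 - 12*j^3 + 25*j^2 + 4*j + 6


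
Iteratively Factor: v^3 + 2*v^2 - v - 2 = (v + 2)*(v^2 - 1) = (v - 1)*(v + 2)*(v + 1)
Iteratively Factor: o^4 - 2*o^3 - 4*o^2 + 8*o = (o - 2)*(o^3 - 4*o) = o*(o - 2)*(o^2 - 4) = o*(o - 2)^2*(o + 2)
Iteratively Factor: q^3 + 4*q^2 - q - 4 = (q - 1)*(q^2 + 5*q + 4) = (q - 1)*(q + 1)*(q + 4)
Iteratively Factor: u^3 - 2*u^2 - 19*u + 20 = (u - 5)*(u^2 + 3*u - 4) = (u - 5)*(u - 1)*(u + 4)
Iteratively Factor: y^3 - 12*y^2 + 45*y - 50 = (y - 2)*(y^2 - 10*y + 25) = (y - 5)*(y - 2)*(y - 5)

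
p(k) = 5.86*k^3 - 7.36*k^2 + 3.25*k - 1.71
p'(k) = 17.58*k^2 - 14.72*k + 3.25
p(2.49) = 51.22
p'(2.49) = 75.59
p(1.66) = 10.21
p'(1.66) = 27.26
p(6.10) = 1074.36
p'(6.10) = 567.61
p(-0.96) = -16.80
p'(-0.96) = 33.58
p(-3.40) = -328.16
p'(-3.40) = 256.52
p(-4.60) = -742.79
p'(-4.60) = 442.95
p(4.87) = 516.40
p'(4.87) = 348.51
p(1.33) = 3.38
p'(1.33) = 14.77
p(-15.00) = -21483.96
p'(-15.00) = 4179.55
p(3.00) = 100.02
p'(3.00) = 117.31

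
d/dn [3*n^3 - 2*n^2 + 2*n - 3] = 9*n^2 - 4*n + 2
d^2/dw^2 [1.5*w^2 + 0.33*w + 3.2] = 3.00000000000000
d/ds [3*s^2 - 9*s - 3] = 6*s - 9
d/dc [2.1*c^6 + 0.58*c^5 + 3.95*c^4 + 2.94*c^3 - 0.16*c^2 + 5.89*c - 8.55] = 12.6*c^5 + 2.9*c^4 + 15.8*c^3 + 8.82*c^2 - 0.32*c + 5.89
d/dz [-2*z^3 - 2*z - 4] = -6*z^2 - 2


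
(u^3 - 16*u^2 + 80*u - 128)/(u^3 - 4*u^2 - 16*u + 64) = (u - 8)/(u + 4)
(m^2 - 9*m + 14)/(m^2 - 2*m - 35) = (m - 2)/(m + 5)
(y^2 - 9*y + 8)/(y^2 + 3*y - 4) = (y - 8)/(y + 4)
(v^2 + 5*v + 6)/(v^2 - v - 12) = (v + 2)/(v - 4)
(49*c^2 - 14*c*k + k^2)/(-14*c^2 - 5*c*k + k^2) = (-7*c + k)/(2*c + k)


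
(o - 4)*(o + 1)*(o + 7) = o^3 + 4*o^2 - 25*o - 28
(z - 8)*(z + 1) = z^2 - 7*z - 8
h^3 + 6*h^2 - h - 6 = (h - 1)*(h + 1)*(h + 6)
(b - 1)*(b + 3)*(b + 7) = b^3 + 9*b^2 + 11*b - 21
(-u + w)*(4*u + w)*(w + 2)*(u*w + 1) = -4*u^3*w^2 - 8*u^3*w + 3*u^2*w^3 + 6*u^2*w^2 - 4*u^2*w - 8*u^2 + u*w^4 + 2*u*w^3 + 3*u*w^2 + 6*u*w + w^3 + 2*w^2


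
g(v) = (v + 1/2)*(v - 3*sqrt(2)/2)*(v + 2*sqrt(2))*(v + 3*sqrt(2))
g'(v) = (v + 1/2)*(v - 3*sqrt(2)/2)*(v + 2*sqrt(2)) + (v + 1/2)*(v - 3*sqrt(2)/2)*(v + 3*sqrt(2)) + (v + 1/2)*(v + 2*sqrt(2))*(v + 3*sqrt(2)) + (v - 3*sqrt(2)/2)*(v + 2*sqrt(2))*(v + 3*sqrt(2)) = 4*v^3 + 3*v^2/2 + 21*sqrt(2)*v^2/2 - 6*v + 7*sqrt(2)*v/2 - 18*sqrt(2) - 3/2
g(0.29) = -20.45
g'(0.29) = -25.79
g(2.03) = -7.04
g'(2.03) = 71.75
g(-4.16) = -2.53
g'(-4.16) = -27.62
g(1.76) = -22.49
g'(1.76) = 43.65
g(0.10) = -15.42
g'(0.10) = -26.89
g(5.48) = 1622.46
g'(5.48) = 1116.53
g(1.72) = -24.16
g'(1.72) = 39.96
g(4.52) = 775.36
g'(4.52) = 671.70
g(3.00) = 129.82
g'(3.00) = 225.04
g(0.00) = -12.73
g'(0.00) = -26.96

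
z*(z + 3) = z^2 + 3*z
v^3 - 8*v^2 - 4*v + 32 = (v - 8)*(v - 2)*(v + 2)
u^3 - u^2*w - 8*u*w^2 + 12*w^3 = (u - 2*w)^2*(u + 3*w)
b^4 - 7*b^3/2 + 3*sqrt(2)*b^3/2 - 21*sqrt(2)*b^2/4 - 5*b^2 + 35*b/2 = b*(b - 7/2)*(b - sqrt(2))*(b + 5*sqrt(2)/2)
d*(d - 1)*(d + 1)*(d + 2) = d^4 + 2*d^3 - d^2 - 2*d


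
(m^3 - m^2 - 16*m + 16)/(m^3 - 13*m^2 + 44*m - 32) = (m + 4)/(m - 8)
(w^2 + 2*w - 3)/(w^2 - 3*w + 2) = (w + 3)/(w - 2)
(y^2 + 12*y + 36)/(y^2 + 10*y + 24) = (y + 6)/(y + 4)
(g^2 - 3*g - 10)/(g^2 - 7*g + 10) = (g + 2)/(g - 2)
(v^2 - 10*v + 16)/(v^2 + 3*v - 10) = (v - 8)/(v + 5)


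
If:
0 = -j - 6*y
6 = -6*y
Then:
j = 6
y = -1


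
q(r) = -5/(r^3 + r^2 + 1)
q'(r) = -5*(-3*r^2 - 2*r)/(r^3 + r^2 + 1)^2 = 5*r*(3*r + 2)/(r^3 + r^2 + 1)^2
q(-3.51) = 0.17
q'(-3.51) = 0.17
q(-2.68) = 0.45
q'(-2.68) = 0.66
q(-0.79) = -4.42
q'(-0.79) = 1.14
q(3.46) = -0.09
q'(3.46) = 0.07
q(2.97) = -0.14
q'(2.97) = 0.12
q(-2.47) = 0.63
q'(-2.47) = 1.05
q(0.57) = -3.31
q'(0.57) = 4.64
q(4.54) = -0.04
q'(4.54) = 0.03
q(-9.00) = 0.01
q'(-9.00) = 0.00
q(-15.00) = 0.00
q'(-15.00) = 0.00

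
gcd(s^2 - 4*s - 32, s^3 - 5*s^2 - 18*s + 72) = s + 4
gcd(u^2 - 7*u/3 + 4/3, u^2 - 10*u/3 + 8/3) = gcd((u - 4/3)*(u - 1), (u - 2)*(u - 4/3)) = u - 4/3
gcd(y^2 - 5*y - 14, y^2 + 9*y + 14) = y + 2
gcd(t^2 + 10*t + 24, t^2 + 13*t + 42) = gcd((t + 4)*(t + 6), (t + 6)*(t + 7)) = t + 6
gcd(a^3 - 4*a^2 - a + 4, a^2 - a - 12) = a - 4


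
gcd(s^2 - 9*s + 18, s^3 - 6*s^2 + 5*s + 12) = s - 3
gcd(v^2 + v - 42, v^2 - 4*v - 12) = v - 6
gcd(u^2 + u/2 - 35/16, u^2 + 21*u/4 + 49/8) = u + 7/4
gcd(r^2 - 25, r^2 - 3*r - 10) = r - 5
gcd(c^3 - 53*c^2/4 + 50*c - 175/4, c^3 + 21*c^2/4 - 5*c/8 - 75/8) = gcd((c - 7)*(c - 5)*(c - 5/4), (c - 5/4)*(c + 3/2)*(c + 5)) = c - 5/4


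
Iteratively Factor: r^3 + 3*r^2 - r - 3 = (r + 3)*(r^2 - 1) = (r - 1)*(r + 3)*(r + 1)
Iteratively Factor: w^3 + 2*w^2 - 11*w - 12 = (w - 3)*(w^2 + 5*w + 4) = (w - 3)*(w + 4)*(w + 1)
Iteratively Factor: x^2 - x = (x - 1)*(x)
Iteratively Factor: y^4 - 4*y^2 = (y)*(y^3 - 4*y) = y*(y - 2)*(y^2 + 2*y) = y*(y - 2)*(y + 2)*(y)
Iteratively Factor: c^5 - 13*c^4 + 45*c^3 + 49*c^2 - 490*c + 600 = (c + 3)*(c^4 - 16*c^3 + 93*c^2 - 230*c + 200) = (c - 2)*(c + 3)*(c^3 - 14*c^2 + 65*c - 100) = (c - 5)*(c - 2)*(c + 3)*(c^2 - 9*c + 20) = (c - 5)^2*(c - 2)*(c + 3)*(c - 4)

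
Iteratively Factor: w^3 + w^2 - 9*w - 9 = (w - 3)*(w^2 + 4*w + 3) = (w - 3)*(w + 1)*(w + 3)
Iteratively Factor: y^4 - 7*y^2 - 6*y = (y + 2)*(y^3 - 2*y^2 - 3*y) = (y - 3)*(y + 2)*(y^2 + y) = y*(y - 3)*(y + 2)*(y + 1)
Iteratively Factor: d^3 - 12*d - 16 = (d - 4)*(d^2 + 4*d + 4) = (d - 4)*(d + 2)*(d + 2)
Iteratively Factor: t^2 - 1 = (t + 1)*(t - 1)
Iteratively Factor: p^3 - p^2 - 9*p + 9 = (p - 1)*(p^2 - 9) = (p - 3)*(p - 1)*(p + 3)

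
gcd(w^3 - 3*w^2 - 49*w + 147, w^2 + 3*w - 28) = w + 7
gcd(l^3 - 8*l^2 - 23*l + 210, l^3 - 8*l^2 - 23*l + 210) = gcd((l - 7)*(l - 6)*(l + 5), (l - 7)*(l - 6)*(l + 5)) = l^3 - 8*l^2 - 23*l + 210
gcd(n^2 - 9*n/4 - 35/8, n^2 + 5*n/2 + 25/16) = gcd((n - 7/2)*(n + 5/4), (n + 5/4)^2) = n + 5/4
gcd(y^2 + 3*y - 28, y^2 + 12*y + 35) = y + 7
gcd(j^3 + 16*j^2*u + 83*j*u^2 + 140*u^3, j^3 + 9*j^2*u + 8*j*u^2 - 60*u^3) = j + 5*u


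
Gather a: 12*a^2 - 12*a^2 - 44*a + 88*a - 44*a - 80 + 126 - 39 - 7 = 0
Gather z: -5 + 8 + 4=7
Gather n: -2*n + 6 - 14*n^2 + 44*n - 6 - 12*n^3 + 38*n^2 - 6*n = -12*n^3 + 24*n^2 + 36*n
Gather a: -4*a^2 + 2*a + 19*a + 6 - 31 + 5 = -4*a^2 + 21*a - 20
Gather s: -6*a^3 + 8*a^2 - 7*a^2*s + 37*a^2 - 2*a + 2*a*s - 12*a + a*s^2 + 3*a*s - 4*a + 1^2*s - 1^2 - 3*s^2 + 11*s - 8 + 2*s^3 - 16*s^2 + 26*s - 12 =-6*a^3 + 45*a^2 - 18*a + 2*s^3 + s^2*(a - 19) + s*(-7*a^2 + 5*a + 38) - 21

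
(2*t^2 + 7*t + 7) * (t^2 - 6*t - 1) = 2*t^4 - 5*t^3 - 37*t^2 - 49*t - 7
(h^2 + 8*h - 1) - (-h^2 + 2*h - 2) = 2*h^2 + 6*h + 1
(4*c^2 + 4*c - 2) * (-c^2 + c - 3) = -4*c^4 - 6*c^2 - 14*c + 6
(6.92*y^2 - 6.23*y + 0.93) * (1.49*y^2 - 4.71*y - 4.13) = 10.3108*y^4 - 41.8759*y^3 + 2.1494*y^2 + 21.3496*y - 3.8409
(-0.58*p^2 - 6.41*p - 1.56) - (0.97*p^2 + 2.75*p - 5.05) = -1.55*p^2 - 9.16*p + 3.49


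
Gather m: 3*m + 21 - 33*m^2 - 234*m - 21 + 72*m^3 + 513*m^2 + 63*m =72*m^3 + 480*m^2 - 168*m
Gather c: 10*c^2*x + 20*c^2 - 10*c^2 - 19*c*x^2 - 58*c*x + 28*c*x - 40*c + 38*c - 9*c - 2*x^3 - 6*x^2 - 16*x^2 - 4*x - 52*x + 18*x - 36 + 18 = c^2*(10*x + 10) + c*(-19*x^2 - 30*x - 11) - 2*x^3 - 22*x^2 - 38*x - 18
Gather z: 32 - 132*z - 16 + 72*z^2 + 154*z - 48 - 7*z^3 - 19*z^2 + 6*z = -7*z^3 + 53*z^2 + 28*z - 32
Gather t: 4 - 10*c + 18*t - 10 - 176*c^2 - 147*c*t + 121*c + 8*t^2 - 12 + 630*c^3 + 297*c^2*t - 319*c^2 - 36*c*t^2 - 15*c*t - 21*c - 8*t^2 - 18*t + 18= 630*c^3 - 495*c^2 - 36*c*t^2 + 90*c + t*(297*c^2 - 162*c)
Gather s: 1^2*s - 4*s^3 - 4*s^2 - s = -4*s^3 - 4*s^2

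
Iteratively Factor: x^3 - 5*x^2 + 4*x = (x)*(x^2 - 5*x + 4) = x*(x - 4)*(x - 1)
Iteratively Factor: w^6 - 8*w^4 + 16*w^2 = (w - 2)*(w^5 + 2*w^4 - 4*w^3 - 8*w^2) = (w - 2)^2*(w^4 + 4*w^3 + 4*w^2) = (w - 2)^2*(w + 2)*(w^3 + 2*w^2) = w*(w - 2)^2*(w + 2)*(w^2 + 2*w) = w^2*(w - 2)^2*(w + 2)*(w + 2)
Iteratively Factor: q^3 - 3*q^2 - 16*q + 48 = (q - 3)*(q^2 - 16) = (q - 4)*(q - 3)*(q + 4)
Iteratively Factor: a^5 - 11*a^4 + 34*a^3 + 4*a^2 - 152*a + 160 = (a - 2)*(a^4 - 9*a^3 + 16*a^2 + 36*a - 80) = (a - 2)^2*(a^3 - 7*a^2 + 2*a + 40) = (a - 5)*(a - 2)^2*(a^2 - 2*a - 8) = (a - 5)*(a - 4)*(a - 2)^2*(a + 2)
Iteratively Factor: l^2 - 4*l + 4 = (l - 2)*(l - 2)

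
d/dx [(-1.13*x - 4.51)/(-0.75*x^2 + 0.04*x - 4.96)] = (-0.8475*x^2 - 6.765*x + 5.7852)/(0.5625*x^4 - 0.06*x^3 + 7.4416*x^2 - 0.3968*x + 24.6016)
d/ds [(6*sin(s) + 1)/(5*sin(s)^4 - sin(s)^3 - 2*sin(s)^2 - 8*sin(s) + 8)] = (-90*sin(s)^4 - 8*sin(s)^3 + 15*sin(s)^2 + 4*sin(s) + 56)*cos(s)/(-5*sin(s)^4 + sin(s)^3 + 2*sin(s)^2 + 8*sin(s) - 8)^2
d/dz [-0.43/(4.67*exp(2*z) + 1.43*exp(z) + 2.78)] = (4.0162*exp(z) + 0.6149)*exp(z)/(4.67*exp(2*z) + 1.43*exp(z) + 2.78)^2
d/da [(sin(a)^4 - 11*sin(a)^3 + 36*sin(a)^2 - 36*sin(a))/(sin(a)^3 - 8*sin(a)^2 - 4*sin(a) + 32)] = (sin(a)^4 - 12*sin(a)^3 - 12*sin(a)^2 + 288*sin(a) - 288)*cos(a)/((sin(a) - 8)^2*(sin(a) + 2)^2)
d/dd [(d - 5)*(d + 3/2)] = 2*d - 7/2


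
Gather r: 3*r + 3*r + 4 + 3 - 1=6*r + 6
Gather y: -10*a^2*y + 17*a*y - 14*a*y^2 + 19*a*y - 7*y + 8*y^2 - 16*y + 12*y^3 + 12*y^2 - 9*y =12*y^3 + y^2*(20 - 14*a) + y*(-10*a^2 + 36*a - 32)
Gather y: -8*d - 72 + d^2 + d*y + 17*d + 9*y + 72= d^2 + 9*d + y*(d + 9)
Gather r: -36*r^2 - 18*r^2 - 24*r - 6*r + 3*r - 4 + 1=-54*r^2 - 27*r - 3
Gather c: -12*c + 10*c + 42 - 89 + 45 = -2*c - 2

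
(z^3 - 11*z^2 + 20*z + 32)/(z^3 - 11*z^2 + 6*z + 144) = (z^2 - 3*z - 4)/(z^2 - 3*z - 18)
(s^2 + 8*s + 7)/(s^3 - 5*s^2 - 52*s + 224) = (s + 1)/(s^2 - 12*s + 32)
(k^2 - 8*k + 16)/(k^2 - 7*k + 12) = (k - 4)/(k - 3)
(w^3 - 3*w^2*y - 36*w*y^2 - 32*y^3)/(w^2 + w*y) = w - 4*y - 32*y^2/w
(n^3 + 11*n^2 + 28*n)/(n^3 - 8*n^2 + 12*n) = (n^2 + 11*n + 28)/(n^2 - 8*n + 12)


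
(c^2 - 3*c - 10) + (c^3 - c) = c^3 + c^2 - 4*c - 10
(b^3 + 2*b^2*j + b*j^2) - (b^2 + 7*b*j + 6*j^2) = b^3 + 2*b^2*j - b^2 + b*j^2 - 7*b*j - 6*j^2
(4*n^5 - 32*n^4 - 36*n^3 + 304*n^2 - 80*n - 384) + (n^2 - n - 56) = 4*n^5 - 32*n^4 - 36*n^3 + 305*n^2 - 81*n - 440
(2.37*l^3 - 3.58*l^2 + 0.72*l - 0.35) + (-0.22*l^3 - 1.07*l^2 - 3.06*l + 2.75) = 2.15*l^3 - 4.65*l^2 - 2.34*l + 2.4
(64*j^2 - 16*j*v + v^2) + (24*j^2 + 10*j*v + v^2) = 88*j^2 - 6*j*v + 2*v^2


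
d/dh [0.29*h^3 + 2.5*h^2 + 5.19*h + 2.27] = 0.87*h^2 + 5.0*h + 5.19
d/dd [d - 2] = 1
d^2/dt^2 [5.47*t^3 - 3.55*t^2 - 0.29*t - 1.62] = 32.82*t - 7.1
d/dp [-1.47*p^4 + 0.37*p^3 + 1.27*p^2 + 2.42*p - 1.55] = -5.88*p^3 + 1.11*p^2 + 2.54*p + 2.42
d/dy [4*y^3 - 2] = 12*y^2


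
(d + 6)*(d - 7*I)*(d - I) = d^3 + 6*d^2 - 8*I*d^2 - 7*d - 48*I*d - 42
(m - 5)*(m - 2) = m^2 - 7*m + 10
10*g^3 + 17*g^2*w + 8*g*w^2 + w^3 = (g + w)*(2*g + w)*(5*g + w)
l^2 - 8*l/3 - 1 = (l - 3)*(l + 1/3)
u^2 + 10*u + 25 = (u + 5)^2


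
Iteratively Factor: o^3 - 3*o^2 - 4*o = (o)*(o^2 - 3*o - 4) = o*(o - 4)*(o + 1)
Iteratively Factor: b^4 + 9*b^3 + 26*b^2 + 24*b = (b + 3)*(b^3 + 6*b^2 + 8*b) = (b + 2)*(b + 3)*(b^2 + 4*b) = (b + 2)*(b + 3)*(b + 4)*(b)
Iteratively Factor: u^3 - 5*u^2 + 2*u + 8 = (u - 4)*(u^2 - u - 2) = (u - 4)*(u - 2)*(u + 1)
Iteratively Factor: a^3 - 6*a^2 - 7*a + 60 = (a - 5)*(a^2 - a - 12) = (a - 5)*(a + 3)*(a - 4)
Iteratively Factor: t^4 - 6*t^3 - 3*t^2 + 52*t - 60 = (t - 2)*(t^3 - 4*t^2 - 11*t + 30) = (t - 2)^2*(t^2 - 2*t - 15) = (t - 5)*(t - 2)^2*(t + 3)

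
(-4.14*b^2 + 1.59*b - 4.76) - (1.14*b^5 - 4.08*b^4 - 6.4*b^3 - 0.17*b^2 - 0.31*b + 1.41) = -1.14*b^5 + 4.08*b^4 + 6.4*b^3 - 3.97*b^2 + 1.9*b - 6.17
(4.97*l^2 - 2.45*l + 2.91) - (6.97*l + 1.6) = 4.97*l^2 - 9.42*l + 1.31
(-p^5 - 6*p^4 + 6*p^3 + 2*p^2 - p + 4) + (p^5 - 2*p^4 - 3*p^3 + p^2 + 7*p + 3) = -8*p^4 + 3*p^3 + 3*p^2 + 6*p + 7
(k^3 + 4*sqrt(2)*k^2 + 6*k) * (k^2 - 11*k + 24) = k^5 - 11*k^4 + 4*sqrt(2)*k^4 - 44*sqrt(2)*k^3 + 30*k^3 - 66*k^2 + 96*sqrt(2)*k^2 + 144*k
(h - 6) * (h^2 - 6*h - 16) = h^3 - 12*h^2 + 20*h + 96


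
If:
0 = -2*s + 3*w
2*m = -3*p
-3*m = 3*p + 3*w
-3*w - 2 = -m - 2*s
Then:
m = 2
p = -4/3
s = -1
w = -2/3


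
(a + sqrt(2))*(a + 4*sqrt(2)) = a^2 + 5*sqrt(2)*a + 8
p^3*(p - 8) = p^4 - 8*p^3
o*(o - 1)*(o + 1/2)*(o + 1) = o^4 + o^3/2 - o^2 - o/2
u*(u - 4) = u^2 - 4*u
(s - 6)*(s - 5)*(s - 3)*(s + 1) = s^4 - 13*s^3 + 49*s^2 - 27*s - 90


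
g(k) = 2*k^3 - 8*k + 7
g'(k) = 6*k^2 - 8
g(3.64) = 74.34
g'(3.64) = 71.50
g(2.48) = 17.67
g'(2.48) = 28.90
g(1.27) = 0.94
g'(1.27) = 1.68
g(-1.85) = 9.14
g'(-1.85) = 12.54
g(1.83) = 4.62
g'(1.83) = 12.09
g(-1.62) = 11.46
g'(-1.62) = 7.75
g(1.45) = 1.50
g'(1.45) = 4.62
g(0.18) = 5.57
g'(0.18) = -7.81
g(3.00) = 37.00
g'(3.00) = 46.00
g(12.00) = 3367.00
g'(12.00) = 856.00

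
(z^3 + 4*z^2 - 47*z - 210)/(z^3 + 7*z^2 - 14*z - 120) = (z - 7)/(z - 4)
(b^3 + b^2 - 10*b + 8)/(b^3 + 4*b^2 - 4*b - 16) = (b - 1)/(b + 2)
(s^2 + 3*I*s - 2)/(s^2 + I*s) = (s + 2*I)/s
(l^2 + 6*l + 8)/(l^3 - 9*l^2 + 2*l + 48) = (l + 4)/(l^2 - 11*l + 24)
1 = 1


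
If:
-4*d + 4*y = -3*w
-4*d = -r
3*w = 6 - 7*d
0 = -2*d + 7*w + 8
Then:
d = 6/5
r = 24/5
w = -4/5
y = 9/5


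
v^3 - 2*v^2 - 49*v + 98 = (v - 7)*(v - 2)*(v + 7)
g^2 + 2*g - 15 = (g - 3)*(g + 5)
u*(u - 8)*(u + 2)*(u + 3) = u^4 - 3*u^3 - 34*u^2 - 48*u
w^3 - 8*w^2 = w^2*(w - 8)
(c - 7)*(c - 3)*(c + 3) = c^3 - 7*c^2 - 9*c + 63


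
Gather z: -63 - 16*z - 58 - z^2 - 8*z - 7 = -z^2 - 24*z - 128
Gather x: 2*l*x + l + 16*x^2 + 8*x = l + 16*x^2 + x*(2*l + 8)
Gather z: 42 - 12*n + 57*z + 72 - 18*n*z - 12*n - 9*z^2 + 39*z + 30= -24*n - 9*z^2 + z*(96 - 18*n) + 144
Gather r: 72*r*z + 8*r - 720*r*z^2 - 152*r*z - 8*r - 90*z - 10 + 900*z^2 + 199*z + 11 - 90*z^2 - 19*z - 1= r*(-720*z^2 - 80*z) + 810*z^2 + 90*z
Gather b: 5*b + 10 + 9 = 5*b + 19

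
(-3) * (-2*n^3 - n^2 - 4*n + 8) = 6*n^3 + 3*n^2 + 12*n - 24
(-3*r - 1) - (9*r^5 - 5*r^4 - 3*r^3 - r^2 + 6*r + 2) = -9*r^5 + 5*r^4 + 3*r^3 + r^2 - 9*r - 3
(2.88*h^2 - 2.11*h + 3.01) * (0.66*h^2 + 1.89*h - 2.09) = 1.9008*h^4 + 4.0506*h^3 - 8.0205*h^2 + 10.0988*h - 6.2909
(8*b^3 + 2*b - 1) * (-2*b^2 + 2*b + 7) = -16*b^5 + 16*b^4 + 52*b^3 + 6*b^2 + 12*b - 7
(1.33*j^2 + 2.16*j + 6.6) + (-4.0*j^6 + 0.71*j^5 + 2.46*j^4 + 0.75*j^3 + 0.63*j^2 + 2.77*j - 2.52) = -4.0*j^6 + 0.71*j^5 + 2.46*j^4 + 0.75*j^3 + 1.96*j^2 + 4.93*j + 4.08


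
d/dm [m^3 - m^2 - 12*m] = 3*m^2 - 2*m - 12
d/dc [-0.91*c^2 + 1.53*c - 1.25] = 1.53 - 1.82*c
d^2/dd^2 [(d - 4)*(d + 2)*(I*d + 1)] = 6*I*d + 2 - 4*I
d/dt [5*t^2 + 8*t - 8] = 10*t + 8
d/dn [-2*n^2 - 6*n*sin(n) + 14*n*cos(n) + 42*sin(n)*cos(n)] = -14*n*sin(n) - 6*n*cos(n) - 4*n - 6*sin(n) + 14*cos(n) + 42*cos(2*n)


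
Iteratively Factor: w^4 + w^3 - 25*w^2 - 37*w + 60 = (w + 4)*(w^3 - 3*w^2 - 13*w + 15) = (w - 1)*(w + 4)*(w^2 - 2*w - 15) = (w - 1)*(w + 3)*(w + 4)*(w - 5)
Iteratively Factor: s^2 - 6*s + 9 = (s - 3)*(s - 3)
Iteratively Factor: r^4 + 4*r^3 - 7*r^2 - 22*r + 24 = (r + 4)*(r^3 - 7*r + 6) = (r - 1)*(r + 4)*(r^2 + r - 6) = (r - 2)*(r - 1)*(r + 4)*(r + 3)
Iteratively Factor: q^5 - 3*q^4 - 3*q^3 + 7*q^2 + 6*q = (q - 2)*(q^4 - q^3 - 5*q^2 - 3*q) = (q - 2)*(q + 1)*(q^3 - 2*q^2 - 3*q) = (q - 3)*(q - 2)*(q + 1)*(q^2 + q) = q*(q - 3)*(q - 2)*(q + 1)*(q + 1)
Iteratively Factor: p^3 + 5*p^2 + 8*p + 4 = (p + 1)*(p^2 + 4*p + 4) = (p + 1)*(p + 2)*(p + 2)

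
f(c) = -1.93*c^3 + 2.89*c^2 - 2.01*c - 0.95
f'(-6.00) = -245.13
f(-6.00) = 532.03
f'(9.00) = -418.98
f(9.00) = -1191.92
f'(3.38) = -48.62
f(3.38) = -49.25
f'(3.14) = -40.95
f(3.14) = -38.52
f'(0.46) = -0.58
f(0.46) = -1.45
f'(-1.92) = -34.45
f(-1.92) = 27.22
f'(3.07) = -38.84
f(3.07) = -35.73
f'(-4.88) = -168.10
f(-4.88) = 301.98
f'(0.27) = -0.87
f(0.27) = -1.32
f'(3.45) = -50.98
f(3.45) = -52.74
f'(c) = -5.79*c^2 + 5.78*c - 2.01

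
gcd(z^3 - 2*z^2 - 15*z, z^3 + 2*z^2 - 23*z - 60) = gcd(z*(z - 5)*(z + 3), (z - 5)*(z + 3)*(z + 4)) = z^2 - 2*z - 15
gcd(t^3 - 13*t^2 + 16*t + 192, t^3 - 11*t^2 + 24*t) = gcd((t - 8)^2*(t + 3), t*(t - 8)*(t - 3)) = t - 8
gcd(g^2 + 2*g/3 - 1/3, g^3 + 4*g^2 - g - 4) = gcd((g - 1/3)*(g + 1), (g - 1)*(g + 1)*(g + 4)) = g + 1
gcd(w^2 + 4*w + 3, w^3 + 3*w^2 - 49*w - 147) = w + 3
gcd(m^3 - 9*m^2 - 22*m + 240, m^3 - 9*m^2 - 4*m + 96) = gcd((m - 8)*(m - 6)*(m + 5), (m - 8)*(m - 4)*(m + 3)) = m - 8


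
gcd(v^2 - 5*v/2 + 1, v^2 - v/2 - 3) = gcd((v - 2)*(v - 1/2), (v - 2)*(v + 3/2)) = v - 2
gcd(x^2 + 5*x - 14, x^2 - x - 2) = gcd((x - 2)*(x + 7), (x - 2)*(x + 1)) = x - 2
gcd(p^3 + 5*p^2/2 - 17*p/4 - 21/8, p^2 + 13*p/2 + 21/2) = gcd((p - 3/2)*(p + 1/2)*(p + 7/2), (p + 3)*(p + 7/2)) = p + 7/2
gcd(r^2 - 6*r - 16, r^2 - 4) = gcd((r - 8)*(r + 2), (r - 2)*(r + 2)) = r + 2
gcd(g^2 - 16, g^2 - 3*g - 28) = g + 4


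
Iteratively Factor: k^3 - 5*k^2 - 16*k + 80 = (k + 4)*(k^2 - 9*k + 20) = (k - 4)*(k + 4)*(k - 5)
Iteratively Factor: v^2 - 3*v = (v)*(v - 3)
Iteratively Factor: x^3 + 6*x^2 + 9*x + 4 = (x + 1)*(x^2 + 5*x + 4) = (x + 1)^2*(x + 4)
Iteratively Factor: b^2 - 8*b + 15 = (b - 3)*(b - 5)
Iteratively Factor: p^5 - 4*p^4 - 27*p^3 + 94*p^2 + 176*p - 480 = (p - 4)*(p^4 - 27*p^2 - 14*p + 120) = (p - 4)*(p + 4)*(p^3 - 4*p^2 - 11*p + 30) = (p - 5)*(p - 4)*(p + 4)*(p^2 + p - 6) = (p - 5)*(p - 4)*(p + 3)*(p + 4)*(p - 2)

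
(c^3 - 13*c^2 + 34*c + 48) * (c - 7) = c^4 - 20*c^3 + 125*c^2 - 190*c - 336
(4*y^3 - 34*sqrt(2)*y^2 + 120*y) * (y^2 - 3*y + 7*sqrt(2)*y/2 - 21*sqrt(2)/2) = 4*y^5 - 20*sqrt(2)*y^4 - 12*y^4 - 118*y^3 + 60*sqrt(2)*y^3 + 354*y^2 + 420*sqrt(2)*y^2 - 1260*sqrt(2)*y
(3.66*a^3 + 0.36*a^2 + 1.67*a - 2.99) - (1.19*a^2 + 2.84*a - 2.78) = 3.66*a^3 - 0.83*a^2 - 1.17*a - 0.21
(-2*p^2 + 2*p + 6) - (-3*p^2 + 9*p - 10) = p^2 - 7*p + 16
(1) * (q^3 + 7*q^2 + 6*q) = q^3 + 7*q^2 + 6*q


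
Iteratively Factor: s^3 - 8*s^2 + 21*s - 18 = (s - 3)*(s^2 - 5*s + 6) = (s - 3)*(s - 2)*(s - 3)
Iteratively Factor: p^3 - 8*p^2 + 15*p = (p - 5)*(p^2 - 3*p) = (p - 5)*(p - 3)*(p)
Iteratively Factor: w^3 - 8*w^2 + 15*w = (w - 3)*(w^2 - 5*w) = (w - 5)*(w - 3)*(w)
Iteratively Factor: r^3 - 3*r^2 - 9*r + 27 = (r + 3)*(r^2 - 6*r + 9) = (r - 3)*(r + 3)*(r - 3)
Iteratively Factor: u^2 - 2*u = (u - 2)*(u)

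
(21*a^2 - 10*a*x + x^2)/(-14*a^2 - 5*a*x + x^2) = (-3*a + x)/(2*a + x)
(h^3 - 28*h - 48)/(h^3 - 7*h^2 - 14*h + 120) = (h + 2)/(h - 5)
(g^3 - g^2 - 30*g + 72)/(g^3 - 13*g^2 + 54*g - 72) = (g + 6)/(g - 6)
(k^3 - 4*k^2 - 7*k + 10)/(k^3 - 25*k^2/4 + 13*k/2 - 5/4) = 4*(k + 2)/(4*k - 1)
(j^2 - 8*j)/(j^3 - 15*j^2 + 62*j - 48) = j/(j^2 - 7*j + 6)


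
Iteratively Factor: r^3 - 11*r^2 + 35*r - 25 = (r - 5)*(r^2 - 6*r + 5) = (r - 5)^2*(r - 1)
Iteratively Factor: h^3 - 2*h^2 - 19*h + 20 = (h + 4)*(h^2 - 6*h + 5) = (h - 1)*(h + 4)*(h - 5)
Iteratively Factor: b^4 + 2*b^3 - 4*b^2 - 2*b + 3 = (b + 1)*(b^3 + b^2 - 5*b + 3) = (b - 1)*(b + 1)*(b^2 + 2*b - 3) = (b - 1)^2*(b + 1)*(b + 3)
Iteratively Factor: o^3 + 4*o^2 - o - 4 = (o + 1)*(o^2 + 3*o - 4) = (o - 1)*(o + 1)*(o + 4)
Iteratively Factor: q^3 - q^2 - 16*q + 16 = (q + 4)*(q^2 - 5*q + 4) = (q - 4)*(q + 4)*(q - 1)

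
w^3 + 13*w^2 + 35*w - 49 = (w - 1)*(w + 7)^2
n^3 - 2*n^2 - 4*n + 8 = (n - 2)^2*(n + 2)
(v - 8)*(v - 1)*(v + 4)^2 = v^4 - v^3 - 48*v^2 - 80*v + 128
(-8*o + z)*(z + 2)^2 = -8*o*z^2 - 32*o*z - 32*o + z^3 + 4*z^2 + 4*z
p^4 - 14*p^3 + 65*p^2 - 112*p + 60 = (p - 6)*(p - 5)*(p - 2)*(p - 1)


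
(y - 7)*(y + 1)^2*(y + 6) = y^4 + y^3 - 43*y^2 - 85*y - 42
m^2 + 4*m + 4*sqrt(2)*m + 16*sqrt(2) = (m + 4)*(m + 4*sqrt(2))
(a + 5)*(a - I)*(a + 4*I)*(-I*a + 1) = -I*a^4 + 4*a^3 - 5*I*a^3 + 20*a^2 - I*a^2 + 4*a - 5*I*a + 20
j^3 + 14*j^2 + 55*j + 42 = (j + 1)*(j + 6)*(j + 7)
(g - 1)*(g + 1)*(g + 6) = g^3 + 6*g^2 - g - 6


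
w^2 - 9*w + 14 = (w - 7)*(w - 2)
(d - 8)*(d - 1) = d^2 - 9*d + 8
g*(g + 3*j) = g^2 + 3*g*j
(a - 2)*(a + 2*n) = a^2 + 2*a*n - 2*a - 4*n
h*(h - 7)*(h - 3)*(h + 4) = h^4 - 6*h^3 - 19*h^2 + 84*h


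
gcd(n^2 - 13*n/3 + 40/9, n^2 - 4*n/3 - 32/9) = n - 8/3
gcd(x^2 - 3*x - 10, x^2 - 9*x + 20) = x - 5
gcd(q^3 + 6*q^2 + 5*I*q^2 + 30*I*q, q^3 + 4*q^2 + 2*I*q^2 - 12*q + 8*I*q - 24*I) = q + 6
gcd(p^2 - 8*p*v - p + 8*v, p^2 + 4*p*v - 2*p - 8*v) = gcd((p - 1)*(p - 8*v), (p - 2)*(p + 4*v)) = 1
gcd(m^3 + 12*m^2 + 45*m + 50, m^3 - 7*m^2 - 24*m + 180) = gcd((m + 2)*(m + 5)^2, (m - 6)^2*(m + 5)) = m + 5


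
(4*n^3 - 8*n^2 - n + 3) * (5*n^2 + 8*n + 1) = 20*n^5 - 8*n^4 - 65*n^3 - n^2 + 23*n + 3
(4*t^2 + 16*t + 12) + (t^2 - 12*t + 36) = 5*t^2 + 4*t + 48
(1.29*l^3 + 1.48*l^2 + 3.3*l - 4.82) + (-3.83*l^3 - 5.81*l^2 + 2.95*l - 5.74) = -2.54*l^3 - 4.33*l^2 + 6.25*l - 10.56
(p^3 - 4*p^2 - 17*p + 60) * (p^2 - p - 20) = p^5 - 5*p^4 - 33*p^3 + 157*p^2 + 280*p - 1200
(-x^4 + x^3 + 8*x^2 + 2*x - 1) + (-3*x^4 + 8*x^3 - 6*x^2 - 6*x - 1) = -4*x^4 + 9*x^3 + 2*x^2 - 4*x - 2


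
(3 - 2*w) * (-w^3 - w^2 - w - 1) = 2*w^4 - w^3 - w^2 - w - 3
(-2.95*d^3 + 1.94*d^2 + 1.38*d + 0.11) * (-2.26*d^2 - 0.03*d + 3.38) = 6.667*d^5 - 4.2959*d^4 - 13.148*d^3 + 6.2672*d^2 + 4.6611*d + 0.3718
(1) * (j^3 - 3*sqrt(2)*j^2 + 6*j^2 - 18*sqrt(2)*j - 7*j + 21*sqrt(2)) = j^3 - 3*sqrt(2)*j^2 + 6*j^2 - 18*sqrt(2)*j - 7*j + 21*sqrt(2)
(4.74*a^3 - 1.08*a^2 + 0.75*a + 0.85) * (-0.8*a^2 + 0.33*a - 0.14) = -3.792*a^5 + 2.4282*a^4 - 1.62*a^3 - 0.2813*a^2 + 0.1755*a - 0.119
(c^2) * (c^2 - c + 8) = c^4 - c^3 + 8*c^2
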